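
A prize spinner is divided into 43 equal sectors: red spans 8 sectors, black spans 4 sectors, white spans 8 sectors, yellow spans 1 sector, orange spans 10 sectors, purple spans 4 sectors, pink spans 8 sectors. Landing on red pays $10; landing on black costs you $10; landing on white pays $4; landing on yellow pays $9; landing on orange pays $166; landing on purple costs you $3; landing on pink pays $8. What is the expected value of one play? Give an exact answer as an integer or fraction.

1793/43 dollars

E[payout] = (8/43)·10 + (4/43)·(-10) + (8/43)·4 + (1/43)·9 + (10/43)·166 + (4/43)·(-3) + (8/43)·8 = 1793/43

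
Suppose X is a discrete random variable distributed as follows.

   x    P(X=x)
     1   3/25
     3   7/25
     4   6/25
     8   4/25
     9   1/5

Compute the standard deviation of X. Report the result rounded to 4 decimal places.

E[X] = 5, E[X²] = 823/25
Var(X) = E[X²] − (E[X])² = 823/25 − 25 = 198/25
SD(X) = √(198/25) ≈ 2.8142

2.8142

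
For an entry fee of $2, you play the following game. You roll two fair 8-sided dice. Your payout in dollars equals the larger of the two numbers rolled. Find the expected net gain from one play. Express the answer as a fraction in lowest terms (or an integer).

Distribution of the larger of the two numbers rolled: 1 w.p. 1/64, 2 w.p. 3/64, 3 w.p. 5/64, 4 w.p. 7/64, 5 w.p. 9/64, 6 w.p. 11/64, …
E[payout] = (1/64)·1 + (3/64)·2 + (5/64)·3 + (7/64)·4 + (9/64)·5 + (11/64)·6 + (13/64)·7 + (15/64)·8 = 93/16
Expected profit = 93/16 − 2 = 61/16

61/16 dollars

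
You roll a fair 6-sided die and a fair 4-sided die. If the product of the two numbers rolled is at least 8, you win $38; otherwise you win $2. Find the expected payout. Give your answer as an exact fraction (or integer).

$20

E[payout] = (1/2)·2 + (1/2)·38 = 20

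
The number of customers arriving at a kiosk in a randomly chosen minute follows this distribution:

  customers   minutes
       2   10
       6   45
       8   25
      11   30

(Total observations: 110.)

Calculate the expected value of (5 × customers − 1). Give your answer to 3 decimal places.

36.273

Total = 110, so P(customers=2) = 10/110, etc.
E[5x-1] = (1/11)·9 + (9/22)·29 + (5/22)·39 + (3/11)·54
     = 399/11 ≈ 36.273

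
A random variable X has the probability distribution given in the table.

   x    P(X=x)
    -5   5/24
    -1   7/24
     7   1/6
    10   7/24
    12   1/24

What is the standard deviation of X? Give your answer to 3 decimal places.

E[X] = 13/4, E[X²] = 293/6
Var(X) = E[X²] − (E[X])² = 293/6 − 169/16 = 1837/48
SD(X) = √(1837/48) ≈ 6.186

6.186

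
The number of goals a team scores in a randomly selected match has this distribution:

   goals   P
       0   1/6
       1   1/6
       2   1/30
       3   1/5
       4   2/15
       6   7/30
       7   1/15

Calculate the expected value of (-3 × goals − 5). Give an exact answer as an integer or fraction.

-147/10

E[-3x-5] = (1/6)·(-5) + (1/6)·(-8) + (1/30)·(-11) + (1/5)·(-14) + (2/15)·(-17) + (7/30)·(-23) + (1/15)·(-26)
     = -147/10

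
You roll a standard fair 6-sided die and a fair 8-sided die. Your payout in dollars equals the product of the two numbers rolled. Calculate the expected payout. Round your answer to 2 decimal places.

$15.75

Distribution of the product of the two numbers rolled: 1 w.p. 1/48, 2 w.p. 1/24, 3 w.p. 1/24, 4 w.p. 1/16, 5 w.p. 1/24, 6 w.p. 1/12, …
E[payout] = (1/48)·1 + (1/24)·2 + (1/24)·3 + (1/16)·4 + (1/24)·5 + (1/12)·6 + (1/48)·7 + (1/16)·8 + (1/48)·9 + (1/24)·10 + (1/12)·12 + (1/48)·14 + (1/24)·15 + (1/24)·16 + (1/24)·18 + (1/24)·20 + (1/48)·21 + (1/16)·24 + (1/48)·25 + (1/48)·28 + (1/24)·30 + (1/48)·32 + (1/48)·35 + (1/48)·36 + (1/48)·40 + (1/48)·42 + (1/48)·48 = 63/4
≈ $15.75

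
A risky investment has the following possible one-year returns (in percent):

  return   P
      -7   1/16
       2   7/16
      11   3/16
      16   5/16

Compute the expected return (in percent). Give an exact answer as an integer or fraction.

15/2

E[X] = (1/16)·(-7) + (7/16)·2 + (3/16)·11 + (5/16)·16
     = 15/2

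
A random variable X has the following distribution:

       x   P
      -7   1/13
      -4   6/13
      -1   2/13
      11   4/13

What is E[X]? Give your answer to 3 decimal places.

0.846

E[X] = (1/13)·(-7) + (6/13)·(-4) + (2/13)·(-1) + (4/13)·11
     = 11/13 ≈ 0.846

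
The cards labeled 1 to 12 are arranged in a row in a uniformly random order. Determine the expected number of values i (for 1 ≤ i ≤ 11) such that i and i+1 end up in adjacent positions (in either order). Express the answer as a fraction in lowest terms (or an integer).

For each i ∈ {1,…,11}, let Xᵢ = 1 if i and i+1 are adjacent. P(Xᵢ=1) = 2·(12−1)!/12! = 2/12.
By linearity, E[ΣXᵢ] = (11)·(2/12) = 11/6.

11/6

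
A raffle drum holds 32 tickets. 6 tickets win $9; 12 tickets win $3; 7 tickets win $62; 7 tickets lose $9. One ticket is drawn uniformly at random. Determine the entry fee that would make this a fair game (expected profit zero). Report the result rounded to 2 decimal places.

E[payout] = (6/32)·9 + (12/32)·3 + (7/32)·62 + (7/32)·(-9) = 461/32
Fair fee = E[payout] = 461/32 ≈ $14.41

$14.41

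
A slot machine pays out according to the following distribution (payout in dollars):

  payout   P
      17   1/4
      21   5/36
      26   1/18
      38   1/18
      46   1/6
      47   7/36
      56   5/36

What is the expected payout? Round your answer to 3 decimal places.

$35.306

E[X] = (1/4)·17 + (5/36)·21 + (1/18)·26 + (1/18)·38 + (1/6)·46 + (7/36)·47 + (5/36)·56
     = 1271/36 ≈ 35.306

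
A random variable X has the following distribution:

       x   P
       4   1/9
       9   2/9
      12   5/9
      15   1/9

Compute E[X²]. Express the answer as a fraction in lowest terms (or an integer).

E[X²] = (1/9)·16 + (2/9)·81 + (5/9)·144 + (1/9)·225
     = 1123/9

1123/9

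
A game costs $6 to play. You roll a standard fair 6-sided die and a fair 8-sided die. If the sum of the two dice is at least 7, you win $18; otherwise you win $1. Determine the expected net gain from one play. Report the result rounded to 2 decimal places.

E[payout] = (5/16)·1 + (11/16)·18 = 203/16
Expected profit = 203/16 − 6 = 107/16 ≈ $6.69

$6.69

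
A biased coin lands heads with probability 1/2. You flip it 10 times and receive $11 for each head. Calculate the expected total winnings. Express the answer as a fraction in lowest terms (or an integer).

E[#heads] = 10·1/2 = 5 (linearity over flips).
E[winnings] = 11·5 = 55.

$55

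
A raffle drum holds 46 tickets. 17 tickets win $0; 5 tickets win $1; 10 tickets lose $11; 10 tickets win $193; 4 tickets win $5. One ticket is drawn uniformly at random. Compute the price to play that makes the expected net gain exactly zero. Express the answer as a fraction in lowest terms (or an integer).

E[payout] = (17/46)·0 + (5/46)·1 + (10/46)·(-11) + (10/46)·193 + (4/46)·5 = 1845/46
Fair fee = E[payout] = 1845/46

1845/46 dollars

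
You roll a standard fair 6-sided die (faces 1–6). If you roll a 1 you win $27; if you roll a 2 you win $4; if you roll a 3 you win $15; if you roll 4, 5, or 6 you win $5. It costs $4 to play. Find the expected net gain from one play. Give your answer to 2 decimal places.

$6.17

E[payout] = (1/6)·4 + (1/2)·5 + (1/6)·15 + (1/6)·27 = 61/6
Expected profit = 61/6 − 4 = 37/6 ≈ $6.17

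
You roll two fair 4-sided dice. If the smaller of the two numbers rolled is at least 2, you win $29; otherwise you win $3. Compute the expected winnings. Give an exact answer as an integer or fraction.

E[payout] = (7/16)·3 + (9/16)·29 = 141/8

141/8 dollars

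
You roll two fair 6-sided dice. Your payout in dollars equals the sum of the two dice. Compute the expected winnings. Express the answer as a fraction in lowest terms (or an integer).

Distribution of the sum of the two dice: 2 w.p. 1/36, 3 w.p. 1/18, 4 w.p. 1/12, 5 w.p. 1/9, 6 w.p. 5/36, 7 w.p. 1/6, …
E[payout] = (1/36)·2 + (1/18)·3 + (1/12)·4 + (1/9)·5 + (5/36)·6 + (1/6)·7 + (5/36)·8 + (1/9)·9 + (1/12)·10 + (1/18)·11 + (1/36)·12 = 7

$7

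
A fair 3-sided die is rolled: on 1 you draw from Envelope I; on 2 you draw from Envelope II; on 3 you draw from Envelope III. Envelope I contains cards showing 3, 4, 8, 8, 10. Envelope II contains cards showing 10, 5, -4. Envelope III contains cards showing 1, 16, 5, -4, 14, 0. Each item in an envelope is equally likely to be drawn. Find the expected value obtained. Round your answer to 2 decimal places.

E[X | Envelope I] = (3 + 4 + 8 + 8 + 10)/5 = 33/5
E[X | Envelope II] = (10 + 5 − 4)/3 = 11/3
E[X | Envelope III] = (1 + 16 + 5 − 4 + 14 + 0)/6 = 16/3
E[X] = (1/3)·33/5 + (1/3)·11/3 + (1/3)·16/3 = 26/5 ≈ 5.20

5.20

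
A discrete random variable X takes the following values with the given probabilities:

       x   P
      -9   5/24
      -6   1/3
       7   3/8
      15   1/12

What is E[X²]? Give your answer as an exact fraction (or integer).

66

E[X²] = (5/24)·81 + (1/3)·36 + (3/8)·49 + (1/12)·225
     = 66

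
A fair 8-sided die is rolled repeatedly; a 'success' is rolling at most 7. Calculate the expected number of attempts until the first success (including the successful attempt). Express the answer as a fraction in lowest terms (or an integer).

8/7

For a geometric distribution, E[trials] = 1/p = 1/(7/8) = 8/7.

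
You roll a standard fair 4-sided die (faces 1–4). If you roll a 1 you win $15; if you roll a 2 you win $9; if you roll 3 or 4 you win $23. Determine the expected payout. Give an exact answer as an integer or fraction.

E[payout] = (1/4)·9 + (1/4)·15 + (1/2)·23 = 35/2

35/2 dollars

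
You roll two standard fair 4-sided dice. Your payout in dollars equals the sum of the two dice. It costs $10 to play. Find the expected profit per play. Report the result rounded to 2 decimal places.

Distribution of the sum of the two dice: 2 w.p. 1/16, 3 w.p. 1/8, 4 w.p. 3/16, 5 w.p. 1/4, 6 w.p. 3/16, 7 w.p. 1/8, …
E[payout] = (1/16)·2 + (1/8)·3 + (3/16)·4 + (1/4)·5 + (3/16)·6 + (1/8)·7 + (1/16)·8 = 5
Expected profit = 5 − 10 = -5 ≈ -$5.00

-$5.00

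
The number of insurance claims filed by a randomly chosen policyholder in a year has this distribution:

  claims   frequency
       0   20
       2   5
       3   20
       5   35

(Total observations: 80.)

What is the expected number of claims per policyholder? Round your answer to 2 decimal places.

3.06

Total = 80, so P(claims=0) = 20/80, etc.
E[X] = (1/4)·0 + (1/16)·2 + (1/4)·3 + (7/16)·5
     = 49/16 ≈ 3.06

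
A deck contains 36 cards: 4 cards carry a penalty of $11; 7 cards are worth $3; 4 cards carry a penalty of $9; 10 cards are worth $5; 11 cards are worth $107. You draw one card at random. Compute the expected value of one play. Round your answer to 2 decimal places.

$32.44

E[payout] = (4/36)·(-11) + (7/36)·3 + (4/36)·(-9) + (10/36)·5 + (11/36)·107 = 292/9
≈ $32.44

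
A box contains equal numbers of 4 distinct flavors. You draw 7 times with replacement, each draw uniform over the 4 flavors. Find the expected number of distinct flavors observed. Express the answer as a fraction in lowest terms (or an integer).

14197/4096

Let Xⱼ=1 if type j appears at least once. P(Xⱼ=1) = 1 − ((4−1)/4)^7 = 14197/16384.
E[#distinct] = 4·14197/16384 = 14197/4096.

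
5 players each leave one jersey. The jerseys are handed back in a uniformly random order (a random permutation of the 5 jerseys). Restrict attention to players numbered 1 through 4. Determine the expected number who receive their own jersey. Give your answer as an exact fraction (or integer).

Let Xᵢ = 1 if person i gets their own jersey. For each i, P(Xᵢ=1) = 1/5.
By linearity of expectation, E[X₁+…+X_4] = 4·(1/5) = 4/5.

4/5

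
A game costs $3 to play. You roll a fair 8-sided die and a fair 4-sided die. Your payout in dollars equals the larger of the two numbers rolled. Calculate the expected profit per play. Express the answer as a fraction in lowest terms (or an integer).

29/16 dollars

Distribution of the larger of the two numbers rolled: 1 w.p. 1/32, 2 w.p. 3/32, 3 w.p. 5/32, 4 w.p. 7/32, 5 w.p. 1/8, 6 w.p. 1/8, …
E[payout] = (1/32)·1 + (3/32)·2 + (5/32)·3 + (7/32)·4 + (1/8)·5 + (1/8)·6 + (1/8)·7 + (1/8)·8 = 77/16
Expected profit = 77/16 − 3 = 29/16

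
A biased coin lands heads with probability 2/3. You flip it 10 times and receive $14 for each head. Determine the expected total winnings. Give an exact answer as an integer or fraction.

E[#heads] = 10·2/3 = 20/3 (linearity over flips).
E[winnings] = 14·20/3 = 280/3.

280/3 dollars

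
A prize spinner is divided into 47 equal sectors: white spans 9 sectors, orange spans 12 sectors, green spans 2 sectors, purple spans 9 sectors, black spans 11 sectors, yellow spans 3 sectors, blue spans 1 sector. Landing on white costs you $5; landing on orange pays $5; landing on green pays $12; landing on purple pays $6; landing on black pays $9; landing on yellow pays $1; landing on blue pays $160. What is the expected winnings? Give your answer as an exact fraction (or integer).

355/47 dollars

E[payout] = (9/47)·(-5) + (12/47)·5 + (2/47)·12 + (9/47)·6 + (11/47)·9 + (3/47)·1 + (1/47)·160 = 355/47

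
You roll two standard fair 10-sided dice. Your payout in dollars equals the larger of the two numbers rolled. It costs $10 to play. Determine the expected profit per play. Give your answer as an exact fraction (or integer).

-57/20 dollars

Distribution of the larger of the two numbers rolled: 1 w.p. 1/100, 2 w.p. 3/100, 3 w.p. 1/20, 4 w.p. 7/100, 5 w.p. 9/100, 6 w.p. 11/100, …
E[payout] = (1/100)·1 + (3/100)·2 + (1/20)·3 + (7/100)·4 + (9/100)·5 + (11/100)·6 + (13/100)·7 + (3/20)·8 + (17/100)·9 + (19/100)·10 = 143/20
Expected profit = 143/20 − 10 = -57/20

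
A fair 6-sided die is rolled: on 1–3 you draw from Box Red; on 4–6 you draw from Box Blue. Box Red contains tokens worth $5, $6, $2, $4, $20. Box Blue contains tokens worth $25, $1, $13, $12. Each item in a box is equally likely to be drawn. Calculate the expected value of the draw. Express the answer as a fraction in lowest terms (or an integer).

403/40 dollars

E[X | Box Red] = (5 + 6 + 2 + 4 + 20)/5 = 37/5
E[X | Box Blue] = (25 + 1 + 13 + 12)/4 = 51/4
E[X] = (1/2)·37/5 + (1/2)·51/4 = 403/40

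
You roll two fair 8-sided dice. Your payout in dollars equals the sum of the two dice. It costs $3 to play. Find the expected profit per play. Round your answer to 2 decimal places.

$6.00

Distribution of the sum of the two dice: 2 w.p. 1/64, 3 w.p. 1/32, 4 w.p. 3/64, 5 w.p. 1/16, 6 w.p. 5/64, 7 w.p. 3/32, …
E[payout] = (1/64)·2 + (1/32)·3 + (3/64)·4 + (1/16)·5 + (5/64)·6 + (3/32)·7 + (7/64)·8 + (1/8)·9 + (7/64)·10 + (3/32)·11 + (5/64)·12 + (1/16)·13 + (3/64)·14 + (1/32)·15 + (1/64)·16 = 9
Expected profit = 9 − 3 = 6 ≈ $6.00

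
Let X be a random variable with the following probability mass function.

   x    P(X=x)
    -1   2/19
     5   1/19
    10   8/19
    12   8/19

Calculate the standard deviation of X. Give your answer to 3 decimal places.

3.924

E[X] = 179/19, E[X²] = 1979/19
Var(X) = E[X²] − (E[X])² = 1979/19 − 32041/361 = 5560/361
SD(X) = √(5560/361) ≈ 3.924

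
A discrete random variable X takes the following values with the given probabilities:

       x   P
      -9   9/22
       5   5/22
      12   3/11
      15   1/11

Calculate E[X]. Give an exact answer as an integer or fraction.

23/11

E[X] = (9/22)·(-9) + (5/22)·5 + (3/11)·12 + (1/11)·15
     = 23/11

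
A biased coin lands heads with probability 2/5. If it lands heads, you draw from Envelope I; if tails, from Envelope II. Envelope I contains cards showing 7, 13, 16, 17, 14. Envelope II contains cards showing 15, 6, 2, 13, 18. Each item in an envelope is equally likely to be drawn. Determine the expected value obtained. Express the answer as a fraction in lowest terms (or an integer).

E[X | Envelope I] = (7 + 13 + 16 + 17 + 14)/5 = 67/5
E[X | Envelope II] = (15 + 6 + 2 + 13 + 18)/5 = 54/5
E[X] = (2/5)·67/5 + (3/5)·54/5 = 296/25

296/25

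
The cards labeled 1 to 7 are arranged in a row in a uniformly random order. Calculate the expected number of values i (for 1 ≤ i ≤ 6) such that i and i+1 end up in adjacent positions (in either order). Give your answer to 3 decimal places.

For each i ∈ {1,…,6}, let Xᵢ = 1 if i and i+1 are adjacent. P(Xᵢ=1) = 2·(7−1)!/7! = 2/7.
By linearity, E[ΣXᵢ] = (6)·(2/7) = 12/7.
≈ 1.714

1.714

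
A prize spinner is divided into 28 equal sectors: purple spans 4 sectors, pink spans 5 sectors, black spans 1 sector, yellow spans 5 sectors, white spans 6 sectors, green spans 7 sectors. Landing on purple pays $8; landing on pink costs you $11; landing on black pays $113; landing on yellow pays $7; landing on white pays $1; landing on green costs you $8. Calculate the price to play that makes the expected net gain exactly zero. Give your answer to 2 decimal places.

$2.68

E[payout] = (4/28)·8 + (5/28)·(-11) + (1/28)·113 + (5/28)·7 + (6/28)·1 + (7/28)·(-8) = 75/28
Fair fee = E[payout] = 75/28 ≈ $2.68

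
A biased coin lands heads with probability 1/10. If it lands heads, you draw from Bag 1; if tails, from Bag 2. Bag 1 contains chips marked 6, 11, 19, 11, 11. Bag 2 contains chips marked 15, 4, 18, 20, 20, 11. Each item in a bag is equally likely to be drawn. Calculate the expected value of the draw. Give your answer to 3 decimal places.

E[X | Bag 1] = (6 + 11 + 19 + 11 + 11)/5 = 58/5
E[X | Bag 2] = (15 + 4 + 18 + 20 + 20 + 11)/6 = 44/3
E[X] = (1/10)·58/5 + (9/10)·44/3 = 359/25 ≈ 14.360

14.360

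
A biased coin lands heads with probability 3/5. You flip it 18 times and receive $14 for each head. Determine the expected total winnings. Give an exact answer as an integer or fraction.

E[#heads] = 18·3/5 = 54/5 (linearity over flips).
E[winnings] = 14·54/5 = 756/5.

756/5 dollars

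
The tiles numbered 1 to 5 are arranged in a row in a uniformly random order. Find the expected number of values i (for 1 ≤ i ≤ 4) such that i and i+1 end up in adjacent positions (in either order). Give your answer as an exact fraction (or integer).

For each i ∈ {1,…,4}, let Xᵢ = 1 if i and i+1 are adjacent. P(Xᵢ=1) = 2·(5−1)!/5! = 2/5.
By linearity, E[ΣXᵢ] = (4)·(2/5) = 8/5.

8/5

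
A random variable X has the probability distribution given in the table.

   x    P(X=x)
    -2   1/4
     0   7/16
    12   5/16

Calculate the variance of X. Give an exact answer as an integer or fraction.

E[X] = (1/4)·(-2) + (7/16)·0 + (5/16)·12 = 13/4
E[X²] = (1/4)·4 + (7/16)·0 + (5/16)·144 = 46
Var(X) = 46 − (13/4)² = 567/16

567/16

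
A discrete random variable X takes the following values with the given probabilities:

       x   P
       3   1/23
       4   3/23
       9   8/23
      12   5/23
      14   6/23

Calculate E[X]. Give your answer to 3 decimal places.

10.043

E[X] = (1/23)·3 + (3/23)·4 + (8/23)·9 + (5/23)·12 + (6/23)·14
     = 231/23 ≈ 10.043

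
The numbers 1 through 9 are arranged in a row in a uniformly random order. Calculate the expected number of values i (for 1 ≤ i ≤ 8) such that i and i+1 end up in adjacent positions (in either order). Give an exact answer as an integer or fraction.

16/9

For each i ∈ {1,…,8}, let Xᵢ = 1 if i and i+1 are adjacent. P(Xᵢ=1) = 2·(9−1)!/9! = 2/9.
By linearity, E[ΣXᵢ] = (8)·(2/9) = 16/9.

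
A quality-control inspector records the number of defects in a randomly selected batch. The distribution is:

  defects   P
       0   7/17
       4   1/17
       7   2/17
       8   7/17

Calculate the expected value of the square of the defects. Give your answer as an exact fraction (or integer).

562/17

E[X²] = (7/17)·0 + (1/17)·16 + (2/17)·49 + (7/17)·64
     = 562/17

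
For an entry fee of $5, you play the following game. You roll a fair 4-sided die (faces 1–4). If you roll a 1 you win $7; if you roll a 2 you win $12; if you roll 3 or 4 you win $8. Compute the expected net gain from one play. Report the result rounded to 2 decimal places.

E[payout] = (1/4)·7 + (1/2)·8 + (1/4)·12 = 35/4
Expected profit = 35/4 − 5 = 15/4 ≈ $3.75

$3.75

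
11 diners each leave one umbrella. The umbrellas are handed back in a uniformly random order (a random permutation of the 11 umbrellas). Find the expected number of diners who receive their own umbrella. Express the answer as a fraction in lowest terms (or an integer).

Let Xᵢ = 1 if person i gets their own umbrella. For each i, P(Xᵢ=1) = 1/11.
By linearity of expectation, E[X₁+…+X_11] = 11·(1/11) = 1.

1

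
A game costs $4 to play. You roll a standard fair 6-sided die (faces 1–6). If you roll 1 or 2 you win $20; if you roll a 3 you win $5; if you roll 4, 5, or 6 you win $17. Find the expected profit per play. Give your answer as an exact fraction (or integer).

E[payout] = (1/6)·5 + (1/2)·17 + (1/3)·20 = 16
Expected profit = 16 − 4 = 12

$12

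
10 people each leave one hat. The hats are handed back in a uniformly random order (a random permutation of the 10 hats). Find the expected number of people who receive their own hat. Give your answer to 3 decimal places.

Let Xᵢ = 1 if person i gets their own hat. For each i, P(Xᵢ=1) = 1/10.
By linearity of expectation, E[X₁+…+X_10] = 10·(1/10) = 1.
≈ 1.000

1.000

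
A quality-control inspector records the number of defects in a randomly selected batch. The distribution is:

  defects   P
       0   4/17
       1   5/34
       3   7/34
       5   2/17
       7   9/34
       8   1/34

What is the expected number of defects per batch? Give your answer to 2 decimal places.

E[X] = (4/17)·0 + (5/34)·1 + (7/34)·3 + (2/17)·5 + (9/34)·7 + (1/34)·8
     = 117/34 ≈ 3.44

3.44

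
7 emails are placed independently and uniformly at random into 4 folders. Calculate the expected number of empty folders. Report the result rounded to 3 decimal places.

0.534

Let Xⱼ=1 if folder j is empty. P(Xⱼ=1) = ((4-1)/4)^7 = 2187/16384.
By linearity, E[#empty] = 4·2187/16384 = 2187/4096.
≈ 0.534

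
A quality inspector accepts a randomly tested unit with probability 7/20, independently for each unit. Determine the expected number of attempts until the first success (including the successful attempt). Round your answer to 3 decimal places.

For a geometric distribution, E[trials] = 1/p = 1/(7/20) = 20/7.
≈ 2.857

2.857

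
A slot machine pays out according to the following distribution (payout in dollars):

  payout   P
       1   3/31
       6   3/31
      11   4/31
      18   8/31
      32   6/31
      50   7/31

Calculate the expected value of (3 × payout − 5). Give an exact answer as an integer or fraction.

E[3x-5] = (3/31)·(-2) + (3/31)·13 + (4/31)·28 + (8/31)·49 + (6/31)·91 + (7/31)·145
     = 2098/31

2098/31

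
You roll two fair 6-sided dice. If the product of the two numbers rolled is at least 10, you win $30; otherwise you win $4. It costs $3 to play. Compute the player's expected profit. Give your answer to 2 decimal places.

$14.72

E[payout] = (17/36)·4 + (19/36)·30 = 319/18
Expected profit = 319/18 − 3 = 265/18 ≈ $14.72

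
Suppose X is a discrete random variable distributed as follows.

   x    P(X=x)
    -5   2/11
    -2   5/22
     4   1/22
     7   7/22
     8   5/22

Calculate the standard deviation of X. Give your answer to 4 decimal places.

E[X] = 63/22, E[X²] = 799/22
Var(X) = E[X²] − (E[X])² = 799/22 − 3969/484 = 13609/484
SD(X) = √(13609/484) ≈ 5.3026

5.3026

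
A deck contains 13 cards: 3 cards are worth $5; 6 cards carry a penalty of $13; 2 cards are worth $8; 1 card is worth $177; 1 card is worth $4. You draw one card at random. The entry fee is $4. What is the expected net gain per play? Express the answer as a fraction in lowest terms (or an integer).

E[payout] = (3/13)·5 + (6/13)·(-13) + (2/13)·8 + (1/13)·177 + (1/13)·4 = 134/13
Expected profit = 134/13 − 4 = 82/13

82/13 dollars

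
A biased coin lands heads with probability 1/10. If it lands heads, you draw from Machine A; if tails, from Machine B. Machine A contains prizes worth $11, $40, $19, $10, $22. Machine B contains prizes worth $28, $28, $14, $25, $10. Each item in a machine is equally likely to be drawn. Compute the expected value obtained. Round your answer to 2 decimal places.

E[X | Machine A] = (11 + 40 + 19 + 10 + 22)/5 = 102/5
E[X | Machine B] = (28 + 28 + 14 + 25 + 10)/5 = 21
E[X] = (1/10)·102/5 + (9/10)·21 = 1047/50 ≈ 20.94

$20.94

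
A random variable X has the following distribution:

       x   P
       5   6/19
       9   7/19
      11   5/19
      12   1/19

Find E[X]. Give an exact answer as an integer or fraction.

160/19

E[X] = (6/19)·5 + (7/19)·9 + (5/19)·11 + (1/19)·12
     = 160/19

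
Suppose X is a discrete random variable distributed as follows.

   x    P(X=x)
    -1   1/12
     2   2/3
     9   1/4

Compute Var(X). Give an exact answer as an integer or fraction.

E[X] = (1/12)·(-1) + (2/3)·2 + (1/4)·9 = 7/2
E[X²] = (1/12)·1 + (2/3)·4 + (1/4)·81 = 23
Var(X) = 23 − (7/2)² = 43/4

43/4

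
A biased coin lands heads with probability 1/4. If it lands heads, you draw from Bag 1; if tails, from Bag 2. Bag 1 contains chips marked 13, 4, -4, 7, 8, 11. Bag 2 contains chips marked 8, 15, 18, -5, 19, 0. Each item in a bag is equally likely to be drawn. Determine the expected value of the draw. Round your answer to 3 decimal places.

E[X | Bag 1] = (13 + 4 − 4 + 7 + 8 + 11)/6 = 13/2
E[X | Bag 2] = (8 + 15 + 18 − 5 + 19 + 0)/6 = 55/6
E[X] = (1/4)·13/2 + (3/4)·55/6 = 17/2 ≈ 8.500

8.500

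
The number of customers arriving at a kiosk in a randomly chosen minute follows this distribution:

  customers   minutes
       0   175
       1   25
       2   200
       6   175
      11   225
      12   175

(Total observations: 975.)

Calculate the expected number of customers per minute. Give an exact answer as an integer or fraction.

242/39

Total = 975, so P(customers=0) = 175/975, etc.
E[X] = (7/39)·0 + (1/39)·1 + (8/39)·2 + (7/39)·6 + (3/13)·11 + (7/39)·12
     = 242/39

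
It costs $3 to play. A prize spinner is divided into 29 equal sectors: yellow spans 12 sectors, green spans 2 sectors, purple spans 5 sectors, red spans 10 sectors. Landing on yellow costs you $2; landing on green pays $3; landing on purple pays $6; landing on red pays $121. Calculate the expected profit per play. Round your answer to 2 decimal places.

E[payout] = (12/29)·(-2) + (2/29)·3 + (5/29)·6 + (10/29)·121 = 1222/29
Expected profit = 1222/29 − 3 = 1135/29 ≈ $39.14

$39.14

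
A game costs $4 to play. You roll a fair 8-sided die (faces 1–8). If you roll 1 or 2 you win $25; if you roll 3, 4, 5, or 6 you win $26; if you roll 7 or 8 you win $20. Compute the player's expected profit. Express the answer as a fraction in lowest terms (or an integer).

E[payout] = (1/4)·20 + (1/4)·25 + (1/2)·26 = 97/4
Expected profit = 97/4 − 4 = 81/4

81/4 dollars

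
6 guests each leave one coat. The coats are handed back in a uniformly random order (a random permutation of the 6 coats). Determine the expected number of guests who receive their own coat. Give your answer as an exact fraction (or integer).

Let Xᵢ = 1 if person i gets their own coat. For each i, P(Xᵢ=1) = 1/6.
By linearity of expectation, E[X₁+…+X_6] = 6·(1/6) = 1.

1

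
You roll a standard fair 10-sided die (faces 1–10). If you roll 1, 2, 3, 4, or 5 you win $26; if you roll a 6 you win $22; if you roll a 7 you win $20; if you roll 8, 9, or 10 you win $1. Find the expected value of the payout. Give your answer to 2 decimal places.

$17.50

E[payout] = (3/10)·1 + (1/10)·20 + (1/10)·22 + (1/2)·26 = 35/2
≈ $17.50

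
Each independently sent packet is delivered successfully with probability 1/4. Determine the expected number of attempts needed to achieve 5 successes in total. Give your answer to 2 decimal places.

By linearity (sum of 5 independent geometric waits), E[trials] = 5/p = 5/(1/4) = 20.
≈ 20.00

20.00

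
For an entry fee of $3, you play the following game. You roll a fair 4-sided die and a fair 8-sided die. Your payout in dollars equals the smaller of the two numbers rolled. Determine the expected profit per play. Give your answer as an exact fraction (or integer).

-13/16 dollars

Distribution of the smaller of the two numbers rolled: 1 w.p. 11/32, 2 w.p. 9/32, 3 w.p. 7/32, 4 w.p. 5/32
E[payout] = (11/32)·1 + (9/32)·2 + (7/32)·3 + (5/32)·4 = 35/16
Expected profit = 35/16 − 3 = -13/16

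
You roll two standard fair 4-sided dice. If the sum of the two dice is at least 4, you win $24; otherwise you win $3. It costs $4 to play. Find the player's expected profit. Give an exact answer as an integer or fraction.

E[payout] = (3/16)·3 + (13/16)·24 = 321/16
Expected profit = 321/16 − 4 = 257/16

257/16 dollars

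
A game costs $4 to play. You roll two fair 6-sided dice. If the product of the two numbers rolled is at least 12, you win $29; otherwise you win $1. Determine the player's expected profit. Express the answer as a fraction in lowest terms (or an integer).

92/9 dollars

E[payout] = (19/36)·1 + (17/36)·29 = 128/9
Expected profit = 128/9 − 4 = 92/9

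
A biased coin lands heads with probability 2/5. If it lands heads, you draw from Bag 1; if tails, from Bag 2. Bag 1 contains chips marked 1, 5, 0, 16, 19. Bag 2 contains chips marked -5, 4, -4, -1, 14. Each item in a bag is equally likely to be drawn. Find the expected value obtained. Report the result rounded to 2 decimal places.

4.24

E[X | Bag 1] = (1 + 5 + 0 + 16 + 19)/5 = 41/5
E[X | Bag 2] = (-5 + 4 − 4 − 1 + 14)/5 = 8/5
E[X] = (2/5)·41/5 + (3/5)·8/5 = 106/25 ≈ 4.24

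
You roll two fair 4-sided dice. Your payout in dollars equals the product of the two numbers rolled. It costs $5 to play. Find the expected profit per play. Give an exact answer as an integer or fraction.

5/4 dollars

Distribution of the product of the two numbers rolled: 1 w.p. 1/16, 2 w.p. 1/8, 3 w.p. 1/8, 4 w.p. 3/16, 6 w.p. 1/8, 8 w.p. 1/8, …
E[payout] = (1/16)·1 + (1/8)·2 + (1/8)·3 + (3/16)·4 + (1/8)·6 + (1/8)·8 + (1/16)·9 + (1/8)·12 + (1/16)·16 = 25/4
Expected profit = 25/4 − 5 = 5/4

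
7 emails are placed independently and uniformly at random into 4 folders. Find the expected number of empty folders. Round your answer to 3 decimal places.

Let Xⱼ=1 if folder j is empty. P(Xⱼ=1) = ((4-1)/4)^7 = 2187/16384.
By linearity, E[#empty] = 4·2187/16384 = 2187/4096.
≈ 0.534

0.534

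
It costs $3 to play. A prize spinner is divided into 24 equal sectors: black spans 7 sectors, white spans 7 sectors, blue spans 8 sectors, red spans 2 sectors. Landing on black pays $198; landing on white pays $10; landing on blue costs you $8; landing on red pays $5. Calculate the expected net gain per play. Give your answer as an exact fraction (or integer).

E[payout] = (7/24)·198 + (7/24)·10 + (8/24)·(-8) + (2/24)·5 = 701/12
Expected profit = 701/12 − 3 = 665/12

665/12 dollars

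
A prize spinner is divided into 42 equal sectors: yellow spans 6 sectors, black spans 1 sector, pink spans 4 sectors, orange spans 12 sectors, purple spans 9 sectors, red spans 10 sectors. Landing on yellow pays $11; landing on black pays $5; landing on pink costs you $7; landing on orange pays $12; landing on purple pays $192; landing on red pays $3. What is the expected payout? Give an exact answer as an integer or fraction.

E[payout] = (6/42)·11 + (1/42)·5 + (4/42)·(-7) + (12/42)·12 + (9/42)·192 + (10/42)·3 = 1945/42

1945/42 dollars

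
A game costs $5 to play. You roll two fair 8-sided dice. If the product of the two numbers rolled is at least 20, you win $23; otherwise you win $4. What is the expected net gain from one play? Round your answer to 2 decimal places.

$7.31

E[payout] = (9/16)·4 + (7/16)·23 = 197/16
Expected profit = 197/16 − 5 = 117/16 ≈ $7.31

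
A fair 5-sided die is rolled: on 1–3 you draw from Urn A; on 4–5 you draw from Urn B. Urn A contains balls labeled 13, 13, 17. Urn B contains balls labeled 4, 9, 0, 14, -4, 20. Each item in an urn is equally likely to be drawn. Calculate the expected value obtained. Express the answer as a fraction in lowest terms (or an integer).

E[X | Urn A] = (13 + 13 + 17)/3 = 43/3
E[X | Urn B] = (4 + 9 + 0 + 14 − 4 + 20)/6 = 43/6
E[X] = (3/5)·43/3 + (2/5)·43/6 = 172/15

172/15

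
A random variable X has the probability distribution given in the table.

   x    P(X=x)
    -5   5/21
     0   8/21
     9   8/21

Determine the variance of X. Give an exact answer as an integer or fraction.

E[X] = (5/21)·(-5) + (8/21)·0 + (8/21)·9 = 47/21
E[X²] = (5/21)·25 + (8/21)·0 + (8/21)·81 = 773/21
Var(X) = 773/21 − (47/21)² = 14024/441

14024/441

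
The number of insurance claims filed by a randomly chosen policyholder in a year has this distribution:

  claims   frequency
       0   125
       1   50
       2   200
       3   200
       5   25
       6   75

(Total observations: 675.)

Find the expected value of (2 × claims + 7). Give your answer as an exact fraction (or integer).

Total = 675, so P(claims=0) = 125/675, etc.
E[2x+7] = (5/27)·7 + (2/27)·9 + (8/27)·11 + (8/27)·13 + (1/27)·17 + (1/9)·19
     = 319/27

319/27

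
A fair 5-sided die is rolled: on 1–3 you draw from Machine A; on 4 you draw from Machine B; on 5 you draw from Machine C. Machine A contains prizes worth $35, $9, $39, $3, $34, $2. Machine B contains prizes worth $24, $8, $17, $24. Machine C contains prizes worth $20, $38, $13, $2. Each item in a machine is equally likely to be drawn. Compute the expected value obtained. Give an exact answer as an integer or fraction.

39/2 dollars

E[X | Machine A] = (35 + 9 + 39 + 3 + 34 + 2)/6 = 61/3
E[X | Machine B] = (24 + 8 + 17 + 24)/4 = 73/4
E[X | Machine C] = (20 + 38 + 13 + 2)/4 = 73/4
E[X] = (3/5)·61/3 + (1/5)·73/4 + (1/5)·73/4 = 39/2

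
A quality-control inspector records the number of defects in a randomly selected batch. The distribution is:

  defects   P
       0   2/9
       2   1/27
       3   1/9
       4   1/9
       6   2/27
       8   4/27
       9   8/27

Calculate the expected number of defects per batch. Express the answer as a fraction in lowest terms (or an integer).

E[X] = (2/9)·0 + (1/27)·2 + (1/9)·3 + (1/9)·4 + (2/27)·6 + (4/27)·8 + (8/27)·9
     = 139/27

139/27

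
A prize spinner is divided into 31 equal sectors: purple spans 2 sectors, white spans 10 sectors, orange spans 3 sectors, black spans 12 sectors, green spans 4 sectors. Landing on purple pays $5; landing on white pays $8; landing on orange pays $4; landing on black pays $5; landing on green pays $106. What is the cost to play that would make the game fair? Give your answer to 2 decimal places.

$18.90

E[payout] = (2/31)·5 + (10/31)·8 + (3/31)·4 + (12/31)·5 + (4/31)·106 = 586/31
Fair fee = E[payout] = 586/31 ≈ $18.90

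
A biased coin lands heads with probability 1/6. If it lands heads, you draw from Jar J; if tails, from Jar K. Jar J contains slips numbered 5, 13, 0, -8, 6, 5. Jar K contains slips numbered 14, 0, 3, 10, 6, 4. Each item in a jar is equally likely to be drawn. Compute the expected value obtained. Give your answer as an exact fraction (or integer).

103/18

E[X | Jar J] = (5 + 13 + 0 − 8 + 6 + 5)/6 = 7/2
E[X | Jar K] = (14 + 0 + 3 + 10 + 6 + 4)/6 = 37/6
E[X] = (1/6)·7/2 + (5/6)·37/6 = 103/18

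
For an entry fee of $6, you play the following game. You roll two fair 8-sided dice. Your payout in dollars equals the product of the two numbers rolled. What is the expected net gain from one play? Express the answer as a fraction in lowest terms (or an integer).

57/4 dollars

Distribution of the product of the two numbers rolled: 1 w.p. 1/64, 2 w.p. 1/32, 3 w.p. 1/32, 4 w.p. 3/64, 5 w.p. 1/32, 6 w.p. 1/16, …
E[payout] = (1/64)·1 + (1/32)·2 + (1/32)·3 + (3/64)·4 + (1/32)·5 + (1/16)·6 + (1/32)·7 + (1/16)·8 + (1/64)·9 + (1/32)·10 + (1/16)·12 + (1/32)·14 + (1/32)·15 + (3/64)·16 + (1/32)·18 + (1/32)·20 + (1/32)·21 + (1/16)·24 + (1/64)·25 + (1/32)·28 + (1/32)·30 + (1/32)·32 + (1/32)·35 + (1/64)·36 + (1/32)·40 + (1/32)·42 + (1/32)·48 + (1/64)·49 + (1/32)·56 + (1/64)·64 = 81/4
Expected profit = 81/4 − 6 = 57/4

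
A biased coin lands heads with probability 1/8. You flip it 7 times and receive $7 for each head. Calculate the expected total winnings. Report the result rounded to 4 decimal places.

$6.1250

E[#heads] = 7·1/8 = 7/8 (linearity over flips).
E[winnings] = 7·7/8 = 49/8.
≈ 6.1250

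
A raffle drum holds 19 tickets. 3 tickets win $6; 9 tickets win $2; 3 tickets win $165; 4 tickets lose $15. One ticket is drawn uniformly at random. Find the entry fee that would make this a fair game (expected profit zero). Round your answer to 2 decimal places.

$24.79

E[payout] = (3/19)·6 + (9/19)·2 + (3/19)·165 + (4/19)·(-15) = 471/19
Fair fee = E[payout] = 471/19 ≈ $24.79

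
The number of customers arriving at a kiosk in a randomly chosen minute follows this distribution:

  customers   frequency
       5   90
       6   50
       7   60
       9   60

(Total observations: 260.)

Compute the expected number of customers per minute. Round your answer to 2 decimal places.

6.58

Total = 260, so P(customers=5) = 90/260, etc.
E[X] = (9/26)·5 + (5/26)·6 + (3/13)·7 + (3/13)·9
     = 171/26 ≈ 6.58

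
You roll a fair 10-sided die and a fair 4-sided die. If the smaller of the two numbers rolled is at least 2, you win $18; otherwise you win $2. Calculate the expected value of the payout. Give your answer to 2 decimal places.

$12.80

E[payout] = (13/40)·2 + (27/40)·18 = 64/5
≈ $12.80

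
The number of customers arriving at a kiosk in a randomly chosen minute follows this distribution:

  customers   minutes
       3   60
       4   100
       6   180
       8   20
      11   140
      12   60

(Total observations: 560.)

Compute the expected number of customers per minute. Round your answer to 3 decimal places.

Total = 560, so P(customers=3) = 60/560, etc.
E[X] = (3/28)·3 + (5/28)·4 + (9/28)·6 + (1/28)·8 + (1/4)·11 + (3/28)·12
     = 51/7 ≈ 7.286

7.286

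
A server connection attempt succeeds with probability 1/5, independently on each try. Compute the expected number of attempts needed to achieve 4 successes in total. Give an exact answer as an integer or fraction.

By linearity (sum of 4 independent geometric waits), E[trials] = 4/p = 4/(1/5) = 20.

20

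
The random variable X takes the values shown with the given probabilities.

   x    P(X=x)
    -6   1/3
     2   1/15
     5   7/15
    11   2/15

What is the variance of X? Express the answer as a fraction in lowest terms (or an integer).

E[X] = (1/3)·(-6) + (1/15)·2 + (7/15)·5 + (2/15)·11 = 29/15
E[X²] = (1/3)·36 + (1/15)·4 + (7/15)·25 + (2/15)·121 = 601/15
Var(X) = 601/15 − (29/15)² = 8174/225

8174/225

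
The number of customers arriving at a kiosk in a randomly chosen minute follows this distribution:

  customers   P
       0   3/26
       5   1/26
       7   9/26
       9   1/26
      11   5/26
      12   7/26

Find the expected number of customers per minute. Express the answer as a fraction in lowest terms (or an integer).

E[X] = (3/26)·0 + (1/26)·5 + (9/26)·7 + (1/26)·9 + (5/26)·11 + (7/26)·12
     = 108/13

108/13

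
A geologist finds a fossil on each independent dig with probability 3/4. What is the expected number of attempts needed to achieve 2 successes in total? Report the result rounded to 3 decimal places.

2.667

By linearity (sum of 2 independent geometric waits), E[trials] = 2/p = 2/(3/4) = 8/3.
≈ 2.667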